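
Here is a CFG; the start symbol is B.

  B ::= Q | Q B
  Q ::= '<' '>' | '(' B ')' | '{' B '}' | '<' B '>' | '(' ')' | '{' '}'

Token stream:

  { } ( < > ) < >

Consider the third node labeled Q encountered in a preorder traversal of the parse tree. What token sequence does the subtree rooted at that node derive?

< >

[B [Q { }] [B [Q ( [B [Q < >]] )] [B [Q < >]]]]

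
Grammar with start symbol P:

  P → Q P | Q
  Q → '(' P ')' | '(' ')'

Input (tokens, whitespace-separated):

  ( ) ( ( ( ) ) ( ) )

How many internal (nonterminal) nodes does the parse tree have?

10

[P [Q ( )] [P [Q ( [P [Q ( [P [Q ( )]] )] [P [Q ( )]]] )]]]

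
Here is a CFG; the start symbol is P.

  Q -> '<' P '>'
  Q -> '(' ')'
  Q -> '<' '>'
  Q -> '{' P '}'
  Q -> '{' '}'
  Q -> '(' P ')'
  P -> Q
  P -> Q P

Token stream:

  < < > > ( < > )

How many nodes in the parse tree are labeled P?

[P [Q < [P [Q < >]] >] [P [Q ( [P [Q < >]] )]]]

4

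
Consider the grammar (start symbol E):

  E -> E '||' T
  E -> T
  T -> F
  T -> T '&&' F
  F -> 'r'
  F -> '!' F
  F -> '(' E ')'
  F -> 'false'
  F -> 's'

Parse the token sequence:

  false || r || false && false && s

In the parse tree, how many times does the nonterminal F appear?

5

[E [E [E [T [F false]]] || [T [F r]]] || [T [T [T [F false]] && [F false]] && [F s]]]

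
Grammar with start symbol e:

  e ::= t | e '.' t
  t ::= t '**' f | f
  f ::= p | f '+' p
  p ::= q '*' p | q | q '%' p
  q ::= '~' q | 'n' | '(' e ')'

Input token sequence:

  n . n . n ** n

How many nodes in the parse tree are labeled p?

[e [e [e [t [f [p [q n]]]]] . [t [f [p [q n]]]]] . [t [t [f [p [q n]]]] ** [f [p [q n]]]]]

4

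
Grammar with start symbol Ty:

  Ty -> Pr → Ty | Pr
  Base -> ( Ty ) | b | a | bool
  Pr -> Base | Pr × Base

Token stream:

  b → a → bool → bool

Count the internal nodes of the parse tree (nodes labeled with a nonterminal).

[Ty [Pr [Base b]] → [Ty [Pr [Base a]] → [Ty [Pr [Base bool]] → [Ty [Pr [Base bool]]]]]]

12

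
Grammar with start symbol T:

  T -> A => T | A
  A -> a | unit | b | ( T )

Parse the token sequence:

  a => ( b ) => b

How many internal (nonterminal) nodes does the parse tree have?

8

[T [A a] => [T [A ( [T [A b]] )] => [T [A b]]]]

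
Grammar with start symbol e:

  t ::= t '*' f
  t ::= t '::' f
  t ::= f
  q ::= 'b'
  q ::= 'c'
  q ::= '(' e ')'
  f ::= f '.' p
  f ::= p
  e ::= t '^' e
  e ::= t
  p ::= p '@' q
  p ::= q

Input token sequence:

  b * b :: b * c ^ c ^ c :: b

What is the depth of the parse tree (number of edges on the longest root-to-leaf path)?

[e [t [t [t [t [f [p [q b]]]] * [f [p [q b]]]] :: [f [p [q b]]]] * [f [p [q c]]]] ^ [e [t [f [p [q c]]]] ^ [e [t [t [f [p [q c]]]] :: [f [p [q b]]]]]]]

8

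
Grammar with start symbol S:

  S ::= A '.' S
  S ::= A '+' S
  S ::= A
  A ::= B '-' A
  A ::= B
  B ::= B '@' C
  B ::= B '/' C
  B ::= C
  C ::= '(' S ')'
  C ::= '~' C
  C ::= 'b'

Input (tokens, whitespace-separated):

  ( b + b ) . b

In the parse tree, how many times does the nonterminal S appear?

4

[S [A [B [C ( [S [A [B [C b]]] + [S [A [B [C b]]]]] )]]] . [S [A [B [C b]]]]]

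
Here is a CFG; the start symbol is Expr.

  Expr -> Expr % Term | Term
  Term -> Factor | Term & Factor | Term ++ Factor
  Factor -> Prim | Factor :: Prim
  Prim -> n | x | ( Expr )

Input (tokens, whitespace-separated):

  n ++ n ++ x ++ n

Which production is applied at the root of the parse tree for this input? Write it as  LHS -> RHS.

Expr -> Term

[Expr [Term [Term [Term [Term [Factor [Prim n]]] ++ [Factor [Prim n]]] ++ [Factor [Prim x]]] ++ [Factor [Prim n]]]]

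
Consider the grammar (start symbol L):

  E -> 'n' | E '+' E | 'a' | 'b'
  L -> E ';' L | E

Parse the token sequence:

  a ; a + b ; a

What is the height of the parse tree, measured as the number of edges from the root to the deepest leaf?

4

[L [E a] ; [L [E [E a] + [E b]] ; [L [E a]]]]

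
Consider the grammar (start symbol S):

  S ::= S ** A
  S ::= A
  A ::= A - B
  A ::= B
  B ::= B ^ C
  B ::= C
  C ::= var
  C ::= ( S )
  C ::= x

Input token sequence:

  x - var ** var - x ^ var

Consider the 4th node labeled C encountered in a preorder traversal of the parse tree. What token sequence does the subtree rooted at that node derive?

[S [S [A [A [B [C x]]] - [B [C var]]]] ** [A [A [B [C var]]] - [B [B [C x]] ^ [C var]]]]

x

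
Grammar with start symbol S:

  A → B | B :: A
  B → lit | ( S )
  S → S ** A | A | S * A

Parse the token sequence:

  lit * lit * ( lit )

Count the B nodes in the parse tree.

4

[S [S [S [A [B lit]]] * [A [B lit]]] * [A [B ( [S [A [B lit]]] )]]]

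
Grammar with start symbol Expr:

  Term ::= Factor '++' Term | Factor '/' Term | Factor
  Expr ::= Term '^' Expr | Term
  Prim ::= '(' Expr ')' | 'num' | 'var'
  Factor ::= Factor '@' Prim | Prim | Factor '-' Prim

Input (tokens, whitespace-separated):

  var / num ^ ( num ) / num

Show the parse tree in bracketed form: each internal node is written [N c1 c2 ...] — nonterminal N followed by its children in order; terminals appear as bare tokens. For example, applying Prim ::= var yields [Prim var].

Expr
Term ^ Expr
Factor / Term ^ Expr
Prim / Term ^ Expr
var / Term ^ Expr
var / Factor ^ Expr
var / Prim ^ Expr
var / num ^ Expr
var / num ^ Term
var / num ^ Factor / Term
var / num ^ Prim / Term
var / num ^ ( Expr ) / Term
var / num ^ ( Term ) / Term
var / num ^ ( Factor ) / Term
var / num ^ ( Prim ) / Term
var / num ^ ( num ) / Term
var / num ^ ( num ) / Factor
var / num ^ ( num ) / Prim
var / num ^ ( num ) / num

[Expr [Term [Factor [Prim var]] / [Term [Factor [Prim num]]]] ^ [Expr [Term [Factor [Prim ( [Expr [Term [Factor [Prim num]]]] )]] / [Term [Factor [Prim num]]]]]]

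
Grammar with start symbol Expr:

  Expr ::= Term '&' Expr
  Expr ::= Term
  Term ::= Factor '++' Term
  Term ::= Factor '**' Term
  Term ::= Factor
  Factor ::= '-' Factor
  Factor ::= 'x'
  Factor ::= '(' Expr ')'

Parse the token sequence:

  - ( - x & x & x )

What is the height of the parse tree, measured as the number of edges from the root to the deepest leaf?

[Expr [Term [Factor - [Factor ( [Expr [Term [Factor - [Factor x]]] & [Expr [Term [Factor x]] & [Expr [Term [Factor x]]]]] )]]]]

9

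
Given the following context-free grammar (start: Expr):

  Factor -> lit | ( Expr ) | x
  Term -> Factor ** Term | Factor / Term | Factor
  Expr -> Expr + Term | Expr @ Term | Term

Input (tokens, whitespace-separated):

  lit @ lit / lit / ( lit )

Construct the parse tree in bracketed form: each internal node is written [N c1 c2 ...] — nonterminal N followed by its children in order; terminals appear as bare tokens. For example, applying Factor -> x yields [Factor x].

Expr
Expr @ Term
Term @ Term
Factor @ Term
lit @ Term
lit @ Factor / Term
lit @ lit / Term
lit @ lit / Factor / Term
lit @ lit / lit / Term
lit @ lit / lit / Factor
lit @ lit / lit / ( Expr )
lit @ lit / lit / ( Term )
lit @ lit / lit / ( Factor )
lit @ lit / lit / ( lit )

[Expr [Expr [Term [Factor lit]]] @ [Term [Factor lit] / [Term [Factor lit] / [Term [Factor ( [Expr [Term [Factor lit]]] )]]]]]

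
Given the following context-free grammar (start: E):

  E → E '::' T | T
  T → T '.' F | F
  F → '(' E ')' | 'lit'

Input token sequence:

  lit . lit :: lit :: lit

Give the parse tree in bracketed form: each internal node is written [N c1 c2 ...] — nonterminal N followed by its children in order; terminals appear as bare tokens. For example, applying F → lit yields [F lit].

E
E :: T
E :: T :: T
T :: T :: T
T . F :: T :: T
F . F :: T :: T
lit . F :: T :: T
lit . lit :: T :: T
lit . lit :: F :: T
lit . lit :: lit :: T
lit . lit :: lit :: F
lit . lit :: lit :: lit

[E [E [E [T [T [F lit]] . [F lit]]] :: [T [F lit]]] :: [T [F lit]]]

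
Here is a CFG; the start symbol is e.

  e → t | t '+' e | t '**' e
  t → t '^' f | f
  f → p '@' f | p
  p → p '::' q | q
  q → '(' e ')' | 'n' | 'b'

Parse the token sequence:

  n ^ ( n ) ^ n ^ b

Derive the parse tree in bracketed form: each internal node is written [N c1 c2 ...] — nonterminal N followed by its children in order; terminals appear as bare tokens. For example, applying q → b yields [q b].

e
t
t ^ f
t ^ f ^ f
t ^ f ^ f ^ f
f ^ f ^ f ^ f
p ^ f ^ f ^ f
q ^ f ^ f ^ f
n ^ f ^ f ^ f
n ^ p ^ f ^ f
n ^ q ^ f ^ f
n ^ ( e ) ^ f ^ f
n ^ ( t ) ^ f ^ f
n ^ ( f ) ^ f ^ f
n ^ ( p ) ^ f ^ f
n ^ ( q ) ^ f ^ f
n ^ ( n ) ^ f ^ f
n ^ ( n ) ^ p ^ f
n ^ ( n ) ^ q ^ f
n ^ ( n ) ^ n ^ f
n ^ ( n ) ^ n ^ p
n ^ ( n ) ^ n ^ q
n ^ ( n ) ^ n ^ b

[e [t [t [t [t [f [p [q n]]]] ^ [f [p [q ( [e [t [f [p [q n]]]]] )]]]] ^ [f [p [q n]]]] ^ [f [p [q b]]]]]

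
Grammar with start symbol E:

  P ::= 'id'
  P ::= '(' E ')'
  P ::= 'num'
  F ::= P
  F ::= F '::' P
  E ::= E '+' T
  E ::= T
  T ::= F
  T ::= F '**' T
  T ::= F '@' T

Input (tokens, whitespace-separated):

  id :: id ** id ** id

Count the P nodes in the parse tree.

4

[E [T [F [F [P id]] :: [P id]] ** [T [F [P id]] ** [T [F [P id]]]]]]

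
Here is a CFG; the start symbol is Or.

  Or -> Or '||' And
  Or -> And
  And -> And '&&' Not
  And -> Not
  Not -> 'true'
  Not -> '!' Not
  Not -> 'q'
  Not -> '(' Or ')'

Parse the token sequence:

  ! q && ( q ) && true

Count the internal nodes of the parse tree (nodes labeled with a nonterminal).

11

[Or [And [And [And [Not ! [Not q]]] && [Not ( [Or [And [Not q]]] )]] && [Not true]]]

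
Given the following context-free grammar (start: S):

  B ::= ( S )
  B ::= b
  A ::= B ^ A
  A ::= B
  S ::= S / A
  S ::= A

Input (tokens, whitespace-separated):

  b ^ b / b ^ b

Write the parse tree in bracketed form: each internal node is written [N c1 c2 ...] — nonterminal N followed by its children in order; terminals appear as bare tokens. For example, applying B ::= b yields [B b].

[S [S [A [B b] ^ [A [B b]]]] / [A [B b] ^ [A [B b]]]]

S
S / A
A / A
B ^ A / A
b ^ A / A
b ^ B / A
b ^ b / A
b ^ b / B ^ A
b ^ b / b ^ A
b ^ b / b ^ B
b ^ b / b ^ b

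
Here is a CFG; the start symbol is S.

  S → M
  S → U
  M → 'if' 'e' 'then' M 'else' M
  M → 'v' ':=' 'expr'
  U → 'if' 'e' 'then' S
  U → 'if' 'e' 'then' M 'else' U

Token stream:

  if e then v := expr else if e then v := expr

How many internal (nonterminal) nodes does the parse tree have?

6

[S [U if e then [M v := expr] else [U if e then [S [M v := expr]]]]]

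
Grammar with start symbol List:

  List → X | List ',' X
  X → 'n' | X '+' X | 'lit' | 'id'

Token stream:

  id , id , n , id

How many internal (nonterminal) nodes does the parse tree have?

[List [List [List [List [X id]] , [X id]] , [X n]] , [X id]]

8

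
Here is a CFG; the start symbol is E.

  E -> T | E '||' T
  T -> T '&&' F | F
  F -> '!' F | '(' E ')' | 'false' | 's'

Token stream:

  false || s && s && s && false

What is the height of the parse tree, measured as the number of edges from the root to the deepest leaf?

[E [E [T [F false]]] || [T [T [T [T [F s]] && [F s]] && [F s]] && [F false]]]

6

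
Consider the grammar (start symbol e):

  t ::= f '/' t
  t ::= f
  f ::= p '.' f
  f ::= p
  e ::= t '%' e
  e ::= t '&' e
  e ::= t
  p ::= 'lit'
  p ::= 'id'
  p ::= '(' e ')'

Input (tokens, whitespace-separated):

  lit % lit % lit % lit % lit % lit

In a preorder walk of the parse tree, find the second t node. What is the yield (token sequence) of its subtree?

[e [t [f [p lit]]] % [e [t [f [p lit]]] % [e [t [f [p lit]]] % [e [t [f [p lit]]] % [e [t [f [p lit]]] % [e [t [f [p lit]]]]]]]]]

lit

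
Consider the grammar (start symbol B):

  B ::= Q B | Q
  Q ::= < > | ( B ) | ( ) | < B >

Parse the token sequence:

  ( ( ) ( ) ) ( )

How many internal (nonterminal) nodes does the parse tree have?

8

[B [Q ( [B [Q ( )] [B [Q ( )]]] )] [B [Q ( )]]]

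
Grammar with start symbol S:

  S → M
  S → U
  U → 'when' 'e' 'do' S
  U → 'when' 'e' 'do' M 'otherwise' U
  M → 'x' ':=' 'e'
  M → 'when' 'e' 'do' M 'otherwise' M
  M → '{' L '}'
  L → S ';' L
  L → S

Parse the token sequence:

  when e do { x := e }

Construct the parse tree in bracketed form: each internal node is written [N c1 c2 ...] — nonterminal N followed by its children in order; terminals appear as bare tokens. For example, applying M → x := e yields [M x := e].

[S [U when e do [S [M { [L [S [M x := e]]] }]]]]

S
U
when e do S
when e do M
when e do { L }
when e do { S }
when e do { M }
when e do { x := e }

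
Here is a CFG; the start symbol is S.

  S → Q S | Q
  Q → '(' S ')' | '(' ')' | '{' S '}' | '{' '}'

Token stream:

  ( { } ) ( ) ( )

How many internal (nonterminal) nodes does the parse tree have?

[S [Q ( [S [Q { }]] )] [S [Q ( )] [S [Q ( )]]]]

8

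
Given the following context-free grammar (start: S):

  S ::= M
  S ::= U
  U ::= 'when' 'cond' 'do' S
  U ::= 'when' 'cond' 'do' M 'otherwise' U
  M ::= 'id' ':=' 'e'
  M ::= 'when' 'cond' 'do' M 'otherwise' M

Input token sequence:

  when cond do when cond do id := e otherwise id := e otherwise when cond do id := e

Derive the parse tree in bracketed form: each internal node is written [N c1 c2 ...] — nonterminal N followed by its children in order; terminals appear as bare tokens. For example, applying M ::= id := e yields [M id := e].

S
U
when cond do M otherwise U
when cond do when cond do M otherwise M otherwise U
when cond do when cond do id := e otherwise M otherwise U
when cond do when cond do id := e otherwise id := e otherwise U
when cond do when cond do id := e otherwise id := e otherwise when cond do S
when cond do when cond do id := e otherwise id := e otherwise when cond do M
when cond do when cond do id := e otherwise id := e otherwise when cond do id := e

[S [U when cond do [M when cond do [M id := e] otherwise [M id := e]] otherwise [U when cond do [S [M id := e]]]]]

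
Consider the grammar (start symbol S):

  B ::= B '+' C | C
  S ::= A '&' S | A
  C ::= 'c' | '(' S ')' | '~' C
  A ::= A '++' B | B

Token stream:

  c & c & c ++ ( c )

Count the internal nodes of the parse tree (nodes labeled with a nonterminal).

19

[S [A [B [C c]]] & [S [A [B [C c]]] & [S [A [A [B [C c]]] ++ [B [C ( [S [A [B [C c]]]] )]]]]]]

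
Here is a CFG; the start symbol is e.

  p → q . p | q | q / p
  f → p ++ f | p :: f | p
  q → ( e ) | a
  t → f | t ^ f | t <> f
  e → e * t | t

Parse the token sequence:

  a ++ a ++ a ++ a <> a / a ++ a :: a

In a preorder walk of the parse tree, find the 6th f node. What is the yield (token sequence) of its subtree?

[e [t [t [f [p [q a]] ++ [f [p [q a]] ++ [f [p [q a]] ++ [f [p [q a]]]]]]] <> [f [p [q a] / [p [q a]]] ++ [f [p [q a]] :: [f [p [q a]]]]]]]

a :: a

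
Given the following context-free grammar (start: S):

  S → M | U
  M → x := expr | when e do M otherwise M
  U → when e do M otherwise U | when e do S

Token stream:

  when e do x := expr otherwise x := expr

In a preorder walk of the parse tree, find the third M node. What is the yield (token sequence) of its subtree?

x := expr

[S [M when e do [M x := expr] otherwise [M x := expr]]]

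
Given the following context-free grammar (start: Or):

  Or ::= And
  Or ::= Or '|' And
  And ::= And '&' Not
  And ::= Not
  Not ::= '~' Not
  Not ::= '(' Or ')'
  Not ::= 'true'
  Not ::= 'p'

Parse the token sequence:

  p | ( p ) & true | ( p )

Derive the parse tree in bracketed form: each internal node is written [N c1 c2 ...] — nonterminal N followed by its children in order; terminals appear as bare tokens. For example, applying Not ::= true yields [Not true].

[Or [Or [Or [And [Not p]]] | [And [And [Not ( [Or [And [Not p]]] )]] & [Not true]]] | [And [Not ( [Or [And [Not p]]] )]]]

Or
Or | And
Or | And | And
And | And | And
Not | And | And
p | And | And
p | And & Not | And
p | Not & Not | And
p | ( Or ) & Not | And
p | ( And ) & Not | And
p | ( Not ) & Not | And
p | ( p ) & Not | And
p | ( p ) & true | And
p | ( p ) & true | Not
p | ( p ) & true | ( Or )
p | ( p ) & true | ( And )
p | ( p ) & true | ( Not )
p | ( p ) & true | ( p )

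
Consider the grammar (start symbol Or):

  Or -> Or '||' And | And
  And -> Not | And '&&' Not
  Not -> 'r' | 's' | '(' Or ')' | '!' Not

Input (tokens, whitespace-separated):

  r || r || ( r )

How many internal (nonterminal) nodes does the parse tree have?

12

[Or [Or [Or [And [Not r]]] || [And [Not r]]] || [And [Not ( [Or [And [Not r]]] )]]]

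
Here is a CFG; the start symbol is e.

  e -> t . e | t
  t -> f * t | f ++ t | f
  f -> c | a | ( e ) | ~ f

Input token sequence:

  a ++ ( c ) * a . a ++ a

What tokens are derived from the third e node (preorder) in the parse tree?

[e [t [f a] ++ [t [f ( [e [t [f c]]] )] * [t [f a]]]] . [e [t [f a] ++ [t [f a]]]]]

a ++ a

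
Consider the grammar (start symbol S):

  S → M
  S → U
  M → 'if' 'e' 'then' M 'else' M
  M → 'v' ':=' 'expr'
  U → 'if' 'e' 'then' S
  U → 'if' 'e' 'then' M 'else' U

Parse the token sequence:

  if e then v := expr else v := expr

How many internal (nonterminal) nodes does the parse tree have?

4

[S [M if e then [M v := expr] else [M v := expr]]]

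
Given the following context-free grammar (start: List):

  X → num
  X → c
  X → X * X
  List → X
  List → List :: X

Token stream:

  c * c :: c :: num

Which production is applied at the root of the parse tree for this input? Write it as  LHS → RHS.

[List [List [List [X [X c] * [X c]]] :: [X c]] :: [X num]]

List → List :: X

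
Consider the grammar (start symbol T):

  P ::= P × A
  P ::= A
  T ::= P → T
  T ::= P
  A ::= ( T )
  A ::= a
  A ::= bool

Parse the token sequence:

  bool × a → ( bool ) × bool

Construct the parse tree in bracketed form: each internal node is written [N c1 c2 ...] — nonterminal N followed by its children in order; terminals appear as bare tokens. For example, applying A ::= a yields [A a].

[T [P [P [A bool]] × [A a]] → [T [P [P [A ( [T [P [A bool]]] )]] × [A bool]]]]

T
P → T
P × A → T
A × A → T
bool × A → T
bool × a → T
bool × a → P
bool × a → P × A
bool × a → A × A
bool × a → ( T ) × A
bool × a → ( P ) × A
bool × a → ( A ) × A
bool × a → ( bool ) × A
bool × a → ( bool ) × bool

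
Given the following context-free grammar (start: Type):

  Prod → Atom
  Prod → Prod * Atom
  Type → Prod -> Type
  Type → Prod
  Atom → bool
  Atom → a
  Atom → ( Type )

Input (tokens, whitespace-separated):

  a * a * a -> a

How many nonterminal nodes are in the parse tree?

[Type [Prod [Prod [Prod [Atom a]] * [Atom a]] * [Atom a]] -> [Type [Prod [Atom a]]]]

10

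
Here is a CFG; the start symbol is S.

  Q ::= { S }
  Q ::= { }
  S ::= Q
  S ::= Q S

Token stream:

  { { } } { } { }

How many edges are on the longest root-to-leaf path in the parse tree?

[S [Q { [S [Q { }]] }] [S [Q { }] [S [Q { }]]]]

4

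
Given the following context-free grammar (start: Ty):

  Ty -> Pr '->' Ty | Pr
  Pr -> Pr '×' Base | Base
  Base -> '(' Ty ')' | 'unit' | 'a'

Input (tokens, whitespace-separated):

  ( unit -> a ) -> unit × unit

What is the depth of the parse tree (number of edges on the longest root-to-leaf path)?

[Ty [Pr [Base ( [Ty [Pr [Base unit]] -> [Ty [Pr [Base a]]]] )]] -> [Ty [Pr [Pr [Base unit]] × [Base unit]]]]

7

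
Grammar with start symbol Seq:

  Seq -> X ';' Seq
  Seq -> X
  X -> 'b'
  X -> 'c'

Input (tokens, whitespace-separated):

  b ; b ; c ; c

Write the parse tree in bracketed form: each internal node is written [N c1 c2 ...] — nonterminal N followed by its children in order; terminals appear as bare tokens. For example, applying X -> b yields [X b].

Seq
X ; Seq
b ; Seq
b ; X ; Seq
b ; b ; Seq
b ; b ; X ; Seq
b ; b ; c ; Seq
b ; b ; c ; X
b ; b ; c ; c

[Seq [X b] ; [Seq [X b] ; [Seq [X c] ; [Seq [X c]]]]]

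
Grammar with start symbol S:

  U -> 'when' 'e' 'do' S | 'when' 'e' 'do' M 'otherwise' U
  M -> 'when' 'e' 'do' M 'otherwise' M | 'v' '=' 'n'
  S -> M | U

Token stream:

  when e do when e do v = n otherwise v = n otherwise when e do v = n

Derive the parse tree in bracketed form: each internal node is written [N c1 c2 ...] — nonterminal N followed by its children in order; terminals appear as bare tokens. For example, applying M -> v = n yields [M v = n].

S
U
when e do M otherwise U
when e do when e do M otherwise M otherwise U
when e do when e do v = n otherwise M otherwise U
when e do when e do v = n otherwise v = n otherwise U
when e do when e do v = n otherwise v = n otherwise when e do S
when e do when e do v = n otherwise v = n otherwise when e do M
when e do when e do v = n otherwise v = n otherwise when e do v = n

[S [U when e do [M when e do [M v = n] otherwise [M v = n]] otherwise [U when e do [S [M v = n]]]]]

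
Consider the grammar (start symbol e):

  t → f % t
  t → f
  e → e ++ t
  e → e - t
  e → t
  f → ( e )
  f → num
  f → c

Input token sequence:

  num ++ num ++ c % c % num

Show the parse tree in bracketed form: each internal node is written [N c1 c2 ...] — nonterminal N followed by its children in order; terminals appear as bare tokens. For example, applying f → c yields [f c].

[e [e [e [t [f num]]] ++ [t [f num]]] ++ [t [f c] % [t [f c] % [t [f num]]]]]

e
e ++ t
e ++ t ++ t
t ++ t ++ t
f ++ t ++ t
num ++ t ++ t
num ++ f ++ t
num ++ num ++ t
num ++ num ++ f % t
num ++ num ++ c % t
num ++ num ++ c % f % t
num ++ num ++ c % c % t
num ++ num ++ c % c % f
num ++ num ++ c % c % num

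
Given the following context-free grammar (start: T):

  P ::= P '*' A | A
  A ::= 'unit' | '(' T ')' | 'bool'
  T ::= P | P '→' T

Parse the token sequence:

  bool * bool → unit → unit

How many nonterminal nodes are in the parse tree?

11

[T [P [P [A bool]] * [A bool]] → [T [P [A unit]] → [T [P [A unit]]]]]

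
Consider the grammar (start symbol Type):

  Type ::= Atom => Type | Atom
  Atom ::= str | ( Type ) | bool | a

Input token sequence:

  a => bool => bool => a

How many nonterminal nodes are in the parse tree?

[Type [Atom a] => [Type [Atom bool] => [Type [Atom bool] => [Type [Atom a]]]]]

8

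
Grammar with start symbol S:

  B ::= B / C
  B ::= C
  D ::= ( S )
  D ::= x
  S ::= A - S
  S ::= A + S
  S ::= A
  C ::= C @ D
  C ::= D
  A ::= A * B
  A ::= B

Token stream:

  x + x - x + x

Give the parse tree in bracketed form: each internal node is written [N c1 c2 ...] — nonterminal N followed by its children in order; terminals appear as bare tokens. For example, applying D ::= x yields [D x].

S
A + S
B + S
C + S
D + S
x + S
x + A - S
x + B - S
x + C - S
x + D - S
x + x - S
x + x - A + S
x + x - B + S
x + x - C + S
x + x - D + S
x + x - x + S
x + x - x + A
x + x - x + B
x + x - x + C
x + x - x + D
x + x - x + x

[S [A [B [C [D x]]]] + [S [A [B [C [D x]]]] - [S [A [B [C [D x]]]] + [S [A [B [C [D x]]]]]]]]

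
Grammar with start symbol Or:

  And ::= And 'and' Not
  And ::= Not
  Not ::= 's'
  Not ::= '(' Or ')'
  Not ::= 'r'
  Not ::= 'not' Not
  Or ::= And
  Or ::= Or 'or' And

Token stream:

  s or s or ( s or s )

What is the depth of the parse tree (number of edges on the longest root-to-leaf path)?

7

[Or [Or [Or [And [Not s]]] or [And [Not s]]] or [And [Not ( [Or [Or [And [Not s]]] or [And [Not s]]] )]]]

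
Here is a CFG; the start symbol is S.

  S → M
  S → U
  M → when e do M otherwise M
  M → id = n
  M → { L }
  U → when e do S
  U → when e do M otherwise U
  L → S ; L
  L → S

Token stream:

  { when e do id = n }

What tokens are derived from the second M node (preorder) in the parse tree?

[S [M { [L [S [U when e do [S [M id = n]]]]] }]]

id = n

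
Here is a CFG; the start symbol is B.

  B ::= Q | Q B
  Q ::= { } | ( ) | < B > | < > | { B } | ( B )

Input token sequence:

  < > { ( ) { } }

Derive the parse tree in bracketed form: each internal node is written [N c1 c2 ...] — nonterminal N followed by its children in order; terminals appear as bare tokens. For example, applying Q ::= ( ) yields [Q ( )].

[B [Q < >] [B [Q { [B [Q ( )] [B [Q { }]]] }]]]

B
Q B
< > B
< > Q
< > { B }
< > { Q B }
< > { ( ) B }
< > { ( ) Q }
< > { ( ) { } }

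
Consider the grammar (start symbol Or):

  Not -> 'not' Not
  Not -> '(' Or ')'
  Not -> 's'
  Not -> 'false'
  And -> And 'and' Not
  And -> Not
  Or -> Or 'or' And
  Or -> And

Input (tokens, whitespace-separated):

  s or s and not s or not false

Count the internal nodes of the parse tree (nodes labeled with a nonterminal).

[Or [Or [Or [And [Not s]]] or [And [And [Not s]] and [Not not [Not s]]]] or [And [Not not [Not false]]]]

13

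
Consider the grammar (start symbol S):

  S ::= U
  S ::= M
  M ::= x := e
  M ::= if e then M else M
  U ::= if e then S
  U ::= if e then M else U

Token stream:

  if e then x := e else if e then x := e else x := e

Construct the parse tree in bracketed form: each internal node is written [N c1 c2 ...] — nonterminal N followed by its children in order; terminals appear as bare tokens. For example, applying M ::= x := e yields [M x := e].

[S [M if e then [M x := e] else [M if e then [M x := e] else [M x := e]]]]

S
M
if e then M else M
if e then x := e else M
if e then x := e else if e then M else M
if e then x := e else if e then x := e else M
if e then x := e else if e then x := e else x := e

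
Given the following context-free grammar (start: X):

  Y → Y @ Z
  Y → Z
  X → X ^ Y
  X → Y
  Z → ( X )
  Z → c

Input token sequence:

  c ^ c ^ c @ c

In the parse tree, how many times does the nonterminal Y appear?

4

[X [X [X [Y [Z c]]] ^ [Y [Z c]]] ^ [Y [Y [Z c]] @ [Z c]]]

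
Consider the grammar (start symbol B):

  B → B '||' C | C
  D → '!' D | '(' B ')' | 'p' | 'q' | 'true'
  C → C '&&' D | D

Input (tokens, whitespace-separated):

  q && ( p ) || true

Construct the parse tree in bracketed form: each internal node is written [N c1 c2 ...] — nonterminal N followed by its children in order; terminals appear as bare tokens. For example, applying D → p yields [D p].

B
B || C
C || C
C && D || C
D && D || C
q && D || C
q && ( B ) || C
q && ( C ) || C
q && ( D ) || C
q && ( p ) || C
q && ( p ) || D
q && ( p ) || true

[B [B [C [C [D q]] && [D ( [B [C [D p]]] )]]] || [C [D true]]]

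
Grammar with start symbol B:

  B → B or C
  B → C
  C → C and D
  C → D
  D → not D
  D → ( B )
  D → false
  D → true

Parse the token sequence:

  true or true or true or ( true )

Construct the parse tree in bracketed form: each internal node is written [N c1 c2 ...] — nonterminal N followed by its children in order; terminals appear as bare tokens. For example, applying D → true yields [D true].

B
B or C
B or C or C
B or C or C or C
C or C or C or C
D or C or C or C
true or C or C or C
true or D or C or C
true or true or C or C
true or true or D or C
true or true or true or C
true or true or true or D
true or true or true or ( B )
true or true or true or ( C )
true or true or true or ( D )
true or true or true or ( true )

[B [B [B [B [C [D true]]] or [C [D true]]] or [C [D true]]] or [C [D ( [B [C [D true]]] )]]]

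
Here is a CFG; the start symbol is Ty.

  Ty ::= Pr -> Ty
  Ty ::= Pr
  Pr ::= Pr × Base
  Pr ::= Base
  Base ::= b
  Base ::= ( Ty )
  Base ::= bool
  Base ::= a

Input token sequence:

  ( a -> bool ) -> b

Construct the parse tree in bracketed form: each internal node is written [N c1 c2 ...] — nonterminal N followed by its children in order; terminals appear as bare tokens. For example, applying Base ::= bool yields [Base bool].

Ty
Pr -> Ty
Base -> Ty
( Ty ) -> Ty
( Pr -> Ty ) -> Ty
( Base -> Ty ) -> Ty
( a -> Ty ) -> Ty
( a -> Pr ) -> Ty
( a -> Base ) -> Ty
( a -> bool ) -> Ty
( a -> bool ) -> Pr
( a -> bool ) -> Base
( a -> bool ) -> b

[Ty [Pr [Base ( [Ty [Pr [Base a]] -> [Ty [Pr [Base bool]]]] )]] -> [Ty [Pr [Base b]]]]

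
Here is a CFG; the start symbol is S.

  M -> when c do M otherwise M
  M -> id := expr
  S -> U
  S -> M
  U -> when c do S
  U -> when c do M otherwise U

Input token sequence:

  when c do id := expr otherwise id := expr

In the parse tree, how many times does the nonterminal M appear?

3

[S [M when c do [M id := expr] otherwise [M id := expr]]]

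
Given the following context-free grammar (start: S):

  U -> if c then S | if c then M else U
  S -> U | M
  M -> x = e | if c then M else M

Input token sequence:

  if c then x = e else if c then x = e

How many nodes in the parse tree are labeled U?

[S [U if c then [M x = e] else [U if c then [S [M x = e]]]]]

2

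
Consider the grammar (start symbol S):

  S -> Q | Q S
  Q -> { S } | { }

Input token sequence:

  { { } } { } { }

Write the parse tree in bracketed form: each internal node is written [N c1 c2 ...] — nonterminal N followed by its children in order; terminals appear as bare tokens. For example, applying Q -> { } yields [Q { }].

[S [Q { [S [Q { }]] }] [S [Q { }] [S [Q { }]]]]

S
Q S
{ S } S
{ Q } S
{ { } } S
{ { } } Q S
{ { } } { } S
{ { } } { } Q
{ { } } { } { }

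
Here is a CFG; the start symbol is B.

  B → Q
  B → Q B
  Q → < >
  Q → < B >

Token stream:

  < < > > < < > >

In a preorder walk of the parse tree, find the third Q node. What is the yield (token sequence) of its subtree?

[B [Q < [B [Q < >]] >] [B [Q < [B [Q < >]] >]]]

< < > >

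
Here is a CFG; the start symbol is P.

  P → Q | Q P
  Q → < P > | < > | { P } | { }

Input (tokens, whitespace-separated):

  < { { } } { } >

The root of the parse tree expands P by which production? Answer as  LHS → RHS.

P → Q

[P [Q < [P [Q { [P [Q { }]] }] [P [Q { }]]] >]]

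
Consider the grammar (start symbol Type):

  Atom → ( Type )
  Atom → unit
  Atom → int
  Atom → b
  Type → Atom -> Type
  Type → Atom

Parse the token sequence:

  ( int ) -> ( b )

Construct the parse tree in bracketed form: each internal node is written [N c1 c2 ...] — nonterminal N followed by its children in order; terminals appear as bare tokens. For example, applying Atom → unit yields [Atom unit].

Type
Atom -> Type
( Type ) -> Type
( Atom ) -> Type
( int ) -> Type
( int ) -> Atom
( int ) -> ( Type )
( int ) -> ( Atom )
( int ) -> ( b )

[Type [Atom ( [Type [Atom int]] )] -> [Type [Atom ( [Type [Atom b]] )]]]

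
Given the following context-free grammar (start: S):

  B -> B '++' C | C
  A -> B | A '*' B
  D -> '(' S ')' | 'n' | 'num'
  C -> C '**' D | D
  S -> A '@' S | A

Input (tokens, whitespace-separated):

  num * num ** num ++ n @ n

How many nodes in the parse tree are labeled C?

5

[S [A [A [B [C [D num]]]] * [B [B [C [C [D num]] ** [D num]]] ++ [C [D n]]]] @ [S [A [B [C [D n]]]]]]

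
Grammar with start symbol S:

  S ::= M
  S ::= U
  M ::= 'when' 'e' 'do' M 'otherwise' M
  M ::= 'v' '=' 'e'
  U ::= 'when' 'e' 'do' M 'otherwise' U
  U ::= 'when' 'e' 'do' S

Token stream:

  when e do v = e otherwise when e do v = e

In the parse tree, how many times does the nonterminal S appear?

[S [U when e do [M v = e] otherwise [U when e do [S [M v = e]]]]]

2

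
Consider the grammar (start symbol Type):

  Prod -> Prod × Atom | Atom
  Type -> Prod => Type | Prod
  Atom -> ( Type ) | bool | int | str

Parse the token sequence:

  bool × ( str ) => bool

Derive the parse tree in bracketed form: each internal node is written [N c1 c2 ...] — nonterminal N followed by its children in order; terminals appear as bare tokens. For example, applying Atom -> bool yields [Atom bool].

Type
Prod => Type
Prod × Atom => Type
Atom × Atom => Type
bool × Atom => Type
bool × ( Type ) => Type
bool × ( Prod ) => Type
bool × ( Atom ) => Type
bool × ( str ) => Type
bool × ( str ) => Prod
bool × ( str ) => Atom
bool × ( str ) => bool

[Type [Prod [Prod [Atom bool]] × [Atom ( [Type [Prod [Atom str]]] )]] => [Type [Prod [Atom bool]]]]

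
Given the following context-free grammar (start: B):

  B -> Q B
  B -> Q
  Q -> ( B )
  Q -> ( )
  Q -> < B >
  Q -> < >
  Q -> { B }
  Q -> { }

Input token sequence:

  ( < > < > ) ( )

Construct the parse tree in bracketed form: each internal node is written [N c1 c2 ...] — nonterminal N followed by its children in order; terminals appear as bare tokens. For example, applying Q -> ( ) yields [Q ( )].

B
Q B
( B ) B
( Q B ) B
( < > B ) B
( < > Q ) B
( < > < > ) B
( < > < > ) Q
( < > < > ) ( )

[B [Q ( [B [Q < >] [B [Q < >]]] )] [B [Q ( )]]]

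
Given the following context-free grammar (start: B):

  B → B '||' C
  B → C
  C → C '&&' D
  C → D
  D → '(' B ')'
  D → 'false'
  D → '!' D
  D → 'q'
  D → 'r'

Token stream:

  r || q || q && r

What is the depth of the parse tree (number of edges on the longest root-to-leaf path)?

[B [B [B [C [D r]]] || [C [D q]]] || [C [C [D q]] && [D r]]]

5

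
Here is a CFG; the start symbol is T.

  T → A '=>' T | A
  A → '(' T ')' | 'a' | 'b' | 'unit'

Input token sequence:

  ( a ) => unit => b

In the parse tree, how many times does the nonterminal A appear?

[T [A ( [T [A a]] )] => [T [A unit] => [T [A b]]]]

4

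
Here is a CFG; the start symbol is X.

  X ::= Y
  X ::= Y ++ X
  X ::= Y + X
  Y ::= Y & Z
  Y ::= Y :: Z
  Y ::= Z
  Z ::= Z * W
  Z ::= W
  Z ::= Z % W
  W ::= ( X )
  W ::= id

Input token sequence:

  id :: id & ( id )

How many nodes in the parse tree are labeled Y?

[X [Y [Y [Y [Z [W id]]] :: [Z [W id]]] & [Z [W ( [X [Y [Z [W id]]]] )]]]]

4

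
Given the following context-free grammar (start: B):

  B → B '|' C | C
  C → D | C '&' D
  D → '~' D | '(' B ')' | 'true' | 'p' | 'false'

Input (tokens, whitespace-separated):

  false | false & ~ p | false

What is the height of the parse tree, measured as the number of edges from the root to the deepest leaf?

5

[B [B [B [C [D false]]] | [C [C [D false]] & [D ~ [D p]]]] | [C [D false]]]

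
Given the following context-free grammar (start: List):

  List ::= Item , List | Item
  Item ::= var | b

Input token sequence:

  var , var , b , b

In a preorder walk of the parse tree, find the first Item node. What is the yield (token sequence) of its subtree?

[List [Item var] , [List [Item var] , [List [Item b] , [List [Item b]]]]]

var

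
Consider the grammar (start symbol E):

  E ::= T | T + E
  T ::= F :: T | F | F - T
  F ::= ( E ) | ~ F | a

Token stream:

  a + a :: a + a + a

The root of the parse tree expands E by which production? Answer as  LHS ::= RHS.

[E [T [F a]] + [E [T [F a] :: [T [F a]]] + [E [T [F a]] + [E [T [F a]]]]]]

E ::= T + E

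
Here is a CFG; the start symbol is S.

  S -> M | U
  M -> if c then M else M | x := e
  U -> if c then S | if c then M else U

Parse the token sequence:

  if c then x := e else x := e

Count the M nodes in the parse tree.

[S [M if c then [M x := e] else [M x := e]]]

3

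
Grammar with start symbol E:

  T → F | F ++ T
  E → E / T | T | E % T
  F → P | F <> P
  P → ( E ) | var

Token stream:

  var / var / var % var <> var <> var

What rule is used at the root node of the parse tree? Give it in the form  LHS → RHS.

[E [E [E [E [T [F [P var]]]] / [T [F [P var]]]] / [T [F [P var]]]] % [T [F [F [F [P var]] <> [P var]] <> [P var]]]]

E → E % T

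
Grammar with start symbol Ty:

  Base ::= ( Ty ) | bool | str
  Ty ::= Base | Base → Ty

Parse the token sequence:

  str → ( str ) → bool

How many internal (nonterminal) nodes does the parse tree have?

8

[Ty [Base str] → [Ty [Base ( [Ty [Base str]] )] → [Ty [Base bool]]]]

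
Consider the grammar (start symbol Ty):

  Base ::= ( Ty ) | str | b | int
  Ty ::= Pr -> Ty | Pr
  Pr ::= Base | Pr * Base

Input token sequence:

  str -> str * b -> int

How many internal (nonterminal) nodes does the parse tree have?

11

[Ty [Pr [Base str]] -> [Ty [Pr [Pr [Base str]] * [Base b]] -> [Ty [Pr [Base int]]]]]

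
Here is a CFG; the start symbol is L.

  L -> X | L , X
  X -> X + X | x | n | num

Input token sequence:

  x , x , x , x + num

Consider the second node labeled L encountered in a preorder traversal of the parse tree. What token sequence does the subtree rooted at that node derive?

x , x , x

[L [L [L [L [X x]] , [X x]] , [X x]] , [X [X x] + [X num]]]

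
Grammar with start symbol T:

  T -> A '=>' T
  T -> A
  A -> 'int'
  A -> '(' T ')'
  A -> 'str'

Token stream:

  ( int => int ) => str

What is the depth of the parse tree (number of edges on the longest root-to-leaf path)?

[T [A ( [T [A int] => [T [A int]]] )] => [T [A str]]]

5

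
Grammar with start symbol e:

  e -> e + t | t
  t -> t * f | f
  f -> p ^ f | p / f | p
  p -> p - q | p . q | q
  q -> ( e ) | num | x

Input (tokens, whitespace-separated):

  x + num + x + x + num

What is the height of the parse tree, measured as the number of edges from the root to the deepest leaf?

[e [e [e [e [e [t [f [p [q x]]]]] + [t [f [p [q num]]]]] + [t [f [p [q x]]]]] + [t [f [p [q x]]]]] + [t [f [p [q num]]]]]

9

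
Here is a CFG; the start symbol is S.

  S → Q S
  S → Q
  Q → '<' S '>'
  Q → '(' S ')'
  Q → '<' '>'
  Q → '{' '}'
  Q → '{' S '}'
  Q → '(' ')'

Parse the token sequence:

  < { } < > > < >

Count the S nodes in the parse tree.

4

[S [Q < [S [Q { }] [S [Q < >]]] >] [S [Q < >]]]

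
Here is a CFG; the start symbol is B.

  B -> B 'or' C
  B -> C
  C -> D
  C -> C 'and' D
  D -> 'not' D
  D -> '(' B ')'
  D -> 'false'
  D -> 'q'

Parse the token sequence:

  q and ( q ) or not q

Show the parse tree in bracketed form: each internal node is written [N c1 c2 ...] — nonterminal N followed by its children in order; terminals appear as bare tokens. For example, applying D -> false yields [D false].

[B [B [C [C [D q]] and [D ( [B [C [D q]]] )]]] or [C [D not [D q]]]]

B
B or C
C or C
C and D or C
D and D or C
q and D or C
q and ( B ) or C
q and ( C ) or C
q and ( D ) or C
q and ( q ) or C
q and ( q ) or D
q and ( q ) or not D
q and ( q ) or not q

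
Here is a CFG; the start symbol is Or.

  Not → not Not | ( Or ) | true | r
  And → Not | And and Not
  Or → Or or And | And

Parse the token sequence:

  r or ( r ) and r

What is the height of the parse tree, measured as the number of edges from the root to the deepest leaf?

7

[Or [Or [And [Not r]]] or [And [And [Not ( [Or [And [Not r]]] )]] and [Not r]]]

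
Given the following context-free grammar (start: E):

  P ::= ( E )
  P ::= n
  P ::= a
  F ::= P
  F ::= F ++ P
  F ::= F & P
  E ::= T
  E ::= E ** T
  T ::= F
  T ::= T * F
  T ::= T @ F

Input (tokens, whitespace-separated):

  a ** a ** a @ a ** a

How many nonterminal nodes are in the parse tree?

19

[E [E [E [E [T [F [P a]]]] ** [T [F [P a]]]] ** [T [T [F [P a]]] @ [F [P a]]]] ** [T [F [P a]]]]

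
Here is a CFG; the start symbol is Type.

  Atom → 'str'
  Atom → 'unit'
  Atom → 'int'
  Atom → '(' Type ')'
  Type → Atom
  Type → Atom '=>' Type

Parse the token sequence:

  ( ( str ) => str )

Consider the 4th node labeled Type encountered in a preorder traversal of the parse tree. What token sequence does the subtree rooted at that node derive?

[Type [Atom ( [Type [Atom ( [Type [Atom str]] )] => [Type [Atom str]]] )]]

str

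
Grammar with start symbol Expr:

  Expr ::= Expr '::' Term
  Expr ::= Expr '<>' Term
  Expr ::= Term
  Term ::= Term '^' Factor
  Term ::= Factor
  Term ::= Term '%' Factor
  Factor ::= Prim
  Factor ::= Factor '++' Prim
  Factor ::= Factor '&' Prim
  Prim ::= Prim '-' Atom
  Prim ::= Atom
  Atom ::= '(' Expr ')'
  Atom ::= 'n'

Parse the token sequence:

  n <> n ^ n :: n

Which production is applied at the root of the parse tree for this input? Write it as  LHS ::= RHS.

[Expr [Expr [Expr [Term [Factor [Prim [Atom n]]]]] <> [Term [Term [Factor [Prim [Atom n]]]] ^ [Factor [Prim [Atom n]]]]] :: [Term [Factor [Prim [Atom n]]]]]

Expr ::= Expr '::' Term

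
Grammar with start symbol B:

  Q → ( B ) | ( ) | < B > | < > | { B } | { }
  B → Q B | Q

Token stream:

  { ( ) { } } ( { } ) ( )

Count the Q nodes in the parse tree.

[B [Q { [B [Q ( )] [B [Q { }]]] }] [B [Q ( [B [Q { }]] )] [B [Q ( )]]]]

6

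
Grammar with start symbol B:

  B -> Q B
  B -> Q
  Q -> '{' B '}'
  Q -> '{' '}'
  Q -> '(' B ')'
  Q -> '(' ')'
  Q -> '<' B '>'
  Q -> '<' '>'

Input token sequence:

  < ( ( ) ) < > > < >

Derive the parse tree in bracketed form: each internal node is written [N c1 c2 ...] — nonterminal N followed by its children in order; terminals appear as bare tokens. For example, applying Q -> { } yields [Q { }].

[B [Q < [B [Q ( [B [Q ( )]] )] [B [Q < >]]] >] [B [Q < >]]]

B
Q B
< B > B
< Q B > B
< ( B ) B > B
< ( Q ) B > B
< ( ( ) ) B > B
< ( ( ) ) Q > B
< ( ( ) ) < > > B
< ( ( ) ) < > > Q
< ( ( ) ) < > > < >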